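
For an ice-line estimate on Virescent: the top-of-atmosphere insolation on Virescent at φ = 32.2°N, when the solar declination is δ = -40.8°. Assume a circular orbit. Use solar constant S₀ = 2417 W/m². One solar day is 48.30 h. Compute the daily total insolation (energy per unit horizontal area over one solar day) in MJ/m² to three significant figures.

25.5 MJ/m²

cos H₀ = −tan(+32.2°) tan(-40.800°) = 0.5436, H₀ = 0.9961 rad.
Bracket: H₀ sin φ sin δ + cos φ cos δ sin H₀ = 0.9961×0.53288×-0.65342 + 0.84619×0.75700×0.83936 = -0.346836 + 0.537665 = 0.190829.
Q̄ = (S₀/π) × [bracket] = (2417/π) × 0.190829 = 146.82 W/m².
Daily total = Q̄ × 48.30 h × 3600 s/h = 146.82 × 48.30 × 3600 / 10⁶ = 25.53 MJ/m².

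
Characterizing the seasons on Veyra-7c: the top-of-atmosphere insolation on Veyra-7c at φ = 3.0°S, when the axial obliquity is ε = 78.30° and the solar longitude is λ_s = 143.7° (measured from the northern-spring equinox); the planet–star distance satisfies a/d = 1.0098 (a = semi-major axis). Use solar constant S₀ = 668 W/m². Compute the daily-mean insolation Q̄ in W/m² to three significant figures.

Solar declination: sin δ = sin ε · sin λ_s = sin 78.30° × sin 143.7° = 0.57971, so δ = +35.430°.
cos H₀ = −tan(-3.0°) tan(+35.430°) = 0.0373, H₀ = 1.5335 rad.
Bracket: H₀ sin φ sin δ + cos φ cos δ sin H₀ = 1.5335×-0.05234×0.57971 + 0.99863×0.81482×0.99930 = -0.046529 + 0.813134 = 0.766605.
Inverse-square distance factor (a/d)² = 1.0098² = 1.019696.
Q̄ = (S₀/π) × 1.019696 × [bracket] = (668/π) × 1.019696 × 0.766605 = 166.2 W/m².

Q̄ ≈ 166 W/m²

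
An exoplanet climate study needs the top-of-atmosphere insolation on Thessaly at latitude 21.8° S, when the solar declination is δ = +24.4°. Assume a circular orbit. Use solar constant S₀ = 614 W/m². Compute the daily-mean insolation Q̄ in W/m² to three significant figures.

Q̄ ≈ 121 W/m²

cos H₀ = −tan(-21.8°) tan(+24.400°) = 0.1814, H₀ = 1.3884 rad.
Bracket: H₀ sin φ sin δ + cos φ cos δ sin H₀ = 1.3884×-0.37137×0.41310 + 0.92849×0.91068×0.98340 = -0.212999 + 0.831521 = 0.618522.
Q̄ = (S₀/π) × [bracket] = (614/π) × 0.618522 = 120.9 W/m².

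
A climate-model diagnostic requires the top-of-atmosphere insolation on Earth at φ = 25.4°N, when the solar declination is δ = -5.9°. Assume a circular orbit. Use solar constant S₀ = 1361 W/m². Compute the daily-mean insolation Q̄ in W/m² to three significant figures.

Q̄ ≈ 360 W/m²

cos H₀ = −tan(+25.4°) tan(-5.900°) = 0.0491, H₀ = 1.5217 rad.
Bracket: H₀ sin φ sin δ + cos φ cos δ sin H₀ = 1.5217×0.42894×-0.10279 + 0.90334×0.99470×0.99880 = -0.067093 + 0.897474 = 0.830381.
Q̄ = (S₀/π) × [bracket] = (1361/π) × 0.830381 = 359.7 W/m².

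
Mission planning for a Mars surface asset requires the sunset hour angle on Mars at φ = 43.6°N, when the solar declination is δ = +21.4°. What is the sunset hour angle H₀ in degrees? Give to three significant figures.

cos H₀ = −tan φ · tan δ = −tan(+43.6°) × tan(+21.400°) = -0.3732, so H₀ = 1.9532 rad = 111.91°.

H₀ = 112°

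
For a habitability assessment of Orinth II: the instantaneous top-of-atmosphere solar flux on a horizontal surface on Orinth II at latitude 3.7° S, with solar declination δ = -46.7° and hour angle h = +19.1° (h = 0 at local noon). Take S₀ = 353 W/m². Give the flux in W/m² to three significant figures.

cos θ_z = sin φ sin δ + cos φ cos δ cos h = 0.046965 + 0.646712 = 0.693677.
Flux = S₀ · cos θ_z = 353 × 0.693677 = 244.9 W/m².

245 W/m²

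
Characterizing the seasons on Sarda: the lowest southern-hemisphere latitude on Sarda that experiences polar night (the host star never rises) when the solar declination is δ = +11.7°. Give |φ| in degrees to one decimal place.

Polar night requires cos H₀ = −tan φ tan δ ≥ 1, i.e. tan φ tan δ ≤ −1.
The boundary is |tan φ| · |tan δ| = 1, so |φ| = 90° − |δ| = 90° − 11.7° = 78.3° in the southern hemisphere.

|φ| = 78.3°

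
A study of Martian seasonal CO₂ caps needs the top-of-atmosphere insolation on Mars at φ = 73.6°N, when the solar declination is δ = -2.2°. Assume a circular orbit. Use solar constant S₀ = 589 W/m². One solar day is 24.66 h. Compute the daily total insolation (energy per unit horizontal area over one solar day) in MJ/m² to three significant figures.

cos H₀ = −tan(+73.6°) tan(-2.200°) = 0.1305, H₀ = 1.4399 rad.
Bracket: H₀ sin φ sin δ + cos φ cos δ sin H₀ = 1.4399×0.95931×-0.03839 + 0.28234×0.99926×0.99144 = -0.053029 + 0.279716 = 0.226687.
Q̄ = (S₀/π) × [bracket] = (589/π) × 0.226687 = 42.500 W/m².
Daily total = Q̄ × 24.66 h × 3600 s/h = 42.500 × 24.66 × 3600 / 10⁶ = 3.773 MJ/m².

3.77 MJ/m²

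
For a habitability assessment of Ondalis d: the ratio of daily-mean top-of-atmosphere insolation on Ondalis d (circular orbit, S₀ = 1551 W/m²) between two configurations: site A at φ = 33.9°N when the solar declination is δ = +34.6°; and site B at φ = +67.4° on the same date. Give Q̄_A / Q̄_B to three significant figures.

Q̄_A / Q̄_B ≈ 0.762

— Configuration A (φ=+33.9°):
cos H₀ = −tan(+33.9°) tan(+34.600°) = -0.4636, H₀ = 2.0528 rad.
Bracket: H₀ sin φ sin δ + cos φ cos δ sin H₀ = 2.0528×0.55775×0.56784 + 0.83001×0.82314×0.88606 = 0.650148 + 0.605369 = 1.255517.
Q̄ = (S₀/π) × [bracket] = (1551/π) × 1.255517 = 619.85 W/m².
— Configuration B (φ=+67.4°):
cos H₀ = −tan(+67.4°) tan(+34.600°) = -1.6573 ≤ −1 ⇒ polar day, H₀ = π.
Bracket: H₀ sin φ sin δ + cos φ cos δ sin H₀ = 3.1416×0.92321×0.56784 + 0.38430×0.82314×0.00000 = 1.646938 + 0.000000 = 1.646938.
Q̄ = (S₀/π) × [bracket] = (1551/π) × 1.646938 = 813.09 W/m².
Ratio Q̄_A / Q̄_B = 619.85 / 813.09 = 0.7623.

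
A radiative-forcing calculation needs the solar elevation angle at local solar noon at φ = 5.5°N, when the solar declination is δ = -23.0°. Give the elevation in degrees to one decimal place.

At local noon the hour angle is zero, so the zenith angle equals |φ − δ| = |+5.5° − (-23.000°)| = 28.500°.
Elevation = 90° − 28.500° = 61.5°.

61.5°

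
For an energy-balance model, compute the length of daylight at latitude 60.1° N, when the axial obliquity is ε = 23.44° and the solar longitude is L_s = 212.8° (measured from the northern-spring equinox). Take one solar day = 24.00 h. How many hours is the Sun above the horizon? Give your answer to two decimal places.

Solar declination: sin δ = sin ε · sin L_s = sin 23.44° × sin 212.8° = -0.21549, so δ = -12.444°.
cos h₀ = −tan ϕ · tan δ = −tan(+60.1°) × tan(-12.444°) = 0.3838, so h₀ = 1.1769 rad = 67.43°.
Daylight = 2h₀/(2π) × 24.00 h = (1.1769/π) × 24.00 = 8.99 h.

8.99 h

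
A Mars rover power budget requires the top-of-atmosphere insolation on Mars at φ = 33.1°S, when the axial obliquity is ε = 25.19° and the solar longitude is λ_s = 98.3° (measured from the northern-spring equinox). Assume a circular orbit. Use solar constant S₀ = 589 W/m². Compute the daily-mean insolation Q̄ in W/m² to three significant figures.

Solar declination: sin δ = sin ε · sin λ_s = sin 25.19° × sin 98.3° = 0.42116, so δ = +24.908°.
cos H₀ = −tan(-33.1°) tan(+24.908°) = 0.3027, H₀ = 1.2633 rad.
Bracket: H₀ sin φ sin δ + cos φ cos δ sin H₀ = 1.2633×-0.54610×0.42116 + 0.83772×0.90698×0.95308 = -0.290553 + 0.724146 = 0.433593.
Q̄ = (S₀/π) × [bracket] = (589/π) × 0.433593 = 81.29 W/m².

Q̄ ≈ 81.3 W/m²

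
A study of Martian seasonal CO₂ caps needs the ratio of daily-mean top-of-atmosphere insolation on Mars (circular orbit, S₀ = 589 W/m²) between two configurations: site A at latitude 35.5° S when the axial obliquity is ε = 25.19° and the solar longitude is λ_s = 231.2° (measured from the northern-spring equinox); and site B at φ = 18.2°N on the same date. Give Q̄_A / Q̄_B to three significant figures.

Q̄_A / Q̄_B ≈ 1.48

— Configuration A (φ=-35.5°):
Solar declination: sin δ = sin ε · sin λ_s = sin 25.19° × sin 231.2° = -0.33170, so δ = -19.372°.
cos H₀ = −tan(-35.5°) tan(-19.372°) = -0.2508, H₀ = 1.8243 rad.
Bracket: H₀ sin φ sin δ + cos φ cos δ sin H₀ = 1.8243×-0.58070×-0.33170 + 0.81412×0.94338×0.96804 = 0.351393 + 0.743478 = 1.094871.
Q̄ = (S₀/π) × [bracket] = (589/π) × 1.094871 = 205.27 W/m².
— Configuration B (φ=+18.2°):
cos H₀ = −tan(+18.2°) tan(-19.372°) = 0.1156, H₀ = 1.4549 rad.
Bracket: H₀ sin φ sin δ + cos φ cos δ sin H₀ = 1.4549×0.31233×-0.33170 + 0.94997×0.94338×0.99330 = -0.150727 + 0.890178 = 0.739451.
Q̄ = (S₀/π) × [bracket] = (589/π) × 0.739451 = 138.64 W/m².
Ratio Q̄_A / Q̄_B = 205.27 / 138.64 = 1.481.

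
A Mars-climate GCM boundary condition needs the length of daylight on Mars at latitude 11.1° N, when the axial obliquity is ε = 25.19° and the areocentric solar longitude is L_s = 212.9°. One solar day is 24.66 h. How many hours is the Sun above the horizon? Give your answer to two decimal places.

sin δ = sin 25.19° × sin 212.9° = -0.23119, so δ = -13.367°.
cos h₀ = −tan ϕ · tan δ = −tan(+11.1°) × tan(-13.367°) = 0.0466, so h₀ = 1.5242 rad = 87.33°.
Daylight = 2h₀/(2π) × 24.66 h = (1.5242/π) × 24.66 = 11.96 h.

11.96 h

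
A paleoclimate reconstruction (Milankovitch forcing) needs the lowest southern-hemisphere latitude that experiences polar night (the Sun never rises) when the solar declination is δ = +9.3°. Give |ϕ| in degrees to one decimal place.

Polar night requires cos h₀ = −tan ϕ tan δ ≥ 1, i.e. tan ϕ tan δ ≤ −1.
The boundary is |tan ϕ| · |tan δ| = 1, so |ϕ| = 90° − |δ| = 90° − 9.3° = 80.7° in the southern hemisphere.

|ϕ| = 80.7°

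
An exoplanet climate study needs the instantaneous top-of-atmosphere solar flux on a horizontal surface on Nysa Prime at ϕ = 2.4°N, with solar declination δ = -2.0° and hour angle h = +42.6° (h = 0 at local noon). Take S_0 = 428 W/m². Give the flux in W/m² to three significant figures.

314 W/m²

cos θ_z = sin ϕ sin δ + cos ϕ cos δ cos h = -0.001461 + 0.735003 = 0.733542.
Flux = S_0 · cos θ_z = 428 × 0.733542 = 314.0 W/m².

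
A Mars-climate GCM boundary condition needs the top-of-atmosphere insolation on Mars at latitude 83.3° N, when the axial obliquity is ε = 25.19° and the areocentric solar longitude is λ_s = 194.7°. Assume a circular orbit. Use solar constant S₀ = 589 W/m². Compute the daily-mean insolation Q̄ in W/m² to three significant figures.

sin δ = sin 25.19° × sin 194.7° = -0.10800, so δ = -6.200°.
cos H₀ = −tan(+83.3°) tan(-6.200°) = 0.9248, H₀ = 0.3903 rad.
Bracket: H₀ sin φ sin δ + cos φ cos δ sin H₀ = 0.3903×0.99317×-0.10800 + 0.11667×0.99415×0.38043 = -0.041864 + 0.044125 = 0.002261.
Q̄ = (S₀/π) × [bracket] = (589/π) × 0.002261 = 0.4239 W/m².

Q̄ ≈ 0.424 W/m²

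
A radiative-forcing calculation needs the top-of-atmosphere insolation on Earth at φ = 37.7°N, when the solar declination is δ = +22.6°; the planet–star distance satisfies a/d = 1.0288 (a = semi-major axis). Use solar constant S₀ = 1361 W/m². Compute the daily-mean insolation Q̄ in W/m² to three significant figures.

Q̄ ≈ 522 W/m²

cos H₀ = −tan(+37.7°) tan(+22.600°) = -0.3217, H₀ = 1.8983 rad.
Bracket: H₀ sin φ sin δ + cos φ cos δ sin H₀ = 1.8983×0.61153×0.38430 + 0.79122×0.92321×0.94683 = 0.446121 + 0.691624 = 1.137745.
Inverse-square distance factor (a/d)² = 1.0288² = 1.058429.
Q̄ = (S₀/π) × 1.058429 × [bracket] = (1361/π) × 1.058429 × 1.137745 = 521.7 W/m².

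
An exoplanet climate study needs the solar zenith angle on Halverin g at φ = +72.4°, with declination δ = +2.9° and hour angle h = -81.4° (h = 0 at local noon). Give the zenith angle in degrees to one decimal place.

cos θ_z = sin φ sin δ + cos φ cos δ cos h = 0.048225 + 0.045157 = 0.093382.
θ_z = arccos(0.093382) = 84.6°.

θ_z = 84.6°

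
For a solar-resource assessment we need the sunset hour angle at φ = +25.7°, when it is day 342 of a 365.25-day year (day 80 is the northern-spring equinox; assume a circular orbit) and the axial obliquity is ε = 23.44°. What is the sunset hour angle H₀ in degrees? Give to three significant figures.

Solar longitude: λ_s = 360° × (342 − 80)/365.25 = 258.234°.
sin δ = sin 23.44° × sin 258.234° = -0.38943, so δ = -22.919°.
cos H₀ = −tan φ · tan δ = −tan(+25.7°) × tan(-22.919°) = 0.2035, so H₀ = 1.3659 rad = 78.26°.

H₀ = 78.3°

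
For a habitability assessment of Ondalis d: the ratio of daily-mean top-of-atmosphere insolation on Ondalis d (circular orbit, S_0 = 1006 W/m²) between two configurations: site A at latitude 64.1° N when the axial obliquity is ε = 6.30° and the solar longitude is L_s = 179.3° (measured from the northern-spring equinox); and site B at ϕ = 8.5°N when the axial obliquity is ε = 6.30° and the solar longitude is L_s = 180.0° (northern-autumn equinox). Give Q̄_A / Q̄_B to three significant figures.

— Configuration A (ϕ=+64.1°):
Solar declination: sin δ = sin ε · sin L_s = sin 6.30° × sin 179.3° = 0.00134, so δ = +0.077°.
cos h₀ = −tan(+64.1°) tan(+0.077°) = -0.0028, h₀ = 1.5736 rad.
Bracket: h₀ sin ϕ sin δ + cos ϕ cos δ sin h₀ = 1.5736×0.89956×0.00134 + 0.43680×1.00000×1.00000 = 0.001897 + 0.436800 = 0.438697.
Q̄ = (S_0/π) × [bracket] = (1006/π) × 0.438697 = 140.48 W/m².
— Configuration B (ϕ=+8.5°):
Solar declination: sin δ = sin ε · sin L_s = sin 6.30° × sin 180.0° = 0.00000, so δ = +0.000°.
cos h₀ = −tan(+8.5°) tan(+0.000°) = -0.0000, h₀ = 1.5708 rad.
Bracket: h₀ sin ϕ sin δ + cos ϕ cos δ sin h₀ = 1.5708×0.14781×0.00000 + 0.98902×1.00000×1.00000 = 0.000000 + 0.989020 = 0.989020.
Q̄ = (S_0/π) × [bracket] = (1006/π) × 0.989020 = 316.70 W/m².
Ratio Q̄_A / Q̄_B = 140.48 / 316.70 = 0.4436.

Q̄_A / Q̄_B ≈ 0.444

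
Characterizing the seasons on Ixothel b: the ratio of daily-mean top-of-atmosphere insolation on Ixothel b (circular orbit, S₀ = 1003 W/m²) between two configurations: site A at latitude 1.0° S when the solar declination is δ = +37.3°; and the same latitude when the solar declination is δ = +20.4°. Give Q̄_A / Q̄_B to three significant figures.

Q̄_A / Q̄_B ≈ 0.840

— Configuration A (φ=-1.0°):
cos H₀ = −tan(-1.0°) tan(+37.300°) = 0.0133, H₀ = 1.5575 rad.
Bracket: H₀ sin φ sin δ + cos φ cos δ sin H₀ = 1.5575×-0.01745×0.60599 + 0.99985×0.79547×0.99991 = -0.016470 + 0.795279 = 0.778809.
Q̄ = (S₀/π) × [bracket] = (1003/π) × 0.778809 = 248.65 W/m².
— Configuration B (φ=-1.0°):
cos H₀ = −tan(-1.0°) tan(+20.400°) = 0.0065, H₀ = 1.5643 rad.
Bracket: H₀ sin φ sin δ + cos φ cos δ sin H₀ = 1.5643×-0.01745×0.34857 + 0.99985×0.93728×0.99998 = -0.009515 + 0.937121 = 0.927606.
Q̄ = (S₀/π) × [bracket] = (1003/π) × 0.927606 = 296.15 W/m².
Ratio Q̄_A / Q̄_B = 248.65 / 296.15 = 0.8396.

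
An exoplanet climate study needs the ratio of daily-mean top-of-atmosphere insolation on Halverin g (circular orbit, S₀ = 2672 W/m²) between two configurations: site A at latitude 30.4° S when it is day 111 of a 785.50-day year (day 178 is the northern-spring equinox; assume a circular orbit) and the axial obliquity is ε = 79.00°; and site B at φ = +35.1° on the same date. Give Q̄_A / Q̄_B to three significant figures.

Q̄_A / Q̄_B ≈ 3.78

— Configuration A (φ=-30.4°):
Solar longitude: λ_s = 360° × (111 − 178)/785.50 = -30.707°, i.e. -30.707° + 360° = 329.293°.
sin δ = sin 79.00° × sin 329.293° = -0.50126, so δ = -30.083°.
cos H₀ = −tan(-30.4°) tan(-30.083°) = -0.3399, H₀ = 1.9176 rad.
Bracket: H₀ sin φ sin δ + cos φ cos δ sin H₀ = 1.9176×-0.50603×-0.50126 + 0.86251×0.86530×0.94047 = 0.486404 + 0.701901 = 1.188305.
Q̄ = (S₀/π) × [bracket] = (2672/π) × 1.188305 = 1010.7 W/m².
— Configuration B (φ=+35.1°):
cos H₀ = −tan(+35.1°) tan(-30.083°) = 0.4071, H₀ = 1.1515 rad.
Bracket: H₀ sin φ sin δ + cos φ cos δ sin H₀ = 1.1515×0.57501×-0.50126 + 0.81815×0.86530×0.91337 = -0.331896 + 0.646616 = 0.314720.
Q̄ = (S₀/π) × [bracket] = (2672/π) × 0.314720 = 267.68 W/m².
Ratio Q̄_A / Q̄_B = 1010.7 / 267.68 = 3.776.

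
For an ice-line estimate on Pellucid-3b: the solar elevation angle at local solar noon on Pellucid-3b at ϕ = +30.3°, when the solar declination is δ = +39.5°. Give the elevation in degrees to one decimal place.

At local noon the hour angle is zero, so the zenith angle equals |ϕ − δ| = |+30.3° − (+39.500°)| = 9.200°.
Elevation = 90° − 9.200° = 80.8°.

80.8°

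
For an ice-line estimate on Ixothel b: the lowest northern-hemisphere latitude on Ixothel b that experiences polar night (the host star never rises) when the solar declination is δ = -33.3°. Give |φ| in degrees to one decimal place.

Polar night requires cos H₀ = −tan φ tan δ ≥ 1, i.e. tan φ tan δ ≤ −1.
The boundary is |tan φ| · |tan δ| = 1, so |φ| = 90° − |δ| = 90° − 33.3° = 56.7° in the northern hemisphere.

|φ| = 56.7°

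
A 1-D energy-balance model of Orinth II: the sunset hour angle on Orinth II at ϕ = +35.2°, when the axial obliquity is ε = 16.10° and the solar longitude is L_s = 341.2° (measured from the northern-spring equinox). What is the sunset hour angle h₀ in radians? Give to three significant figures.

Solar declination: sin δ = sin ε · sin L_s = sin 16.10° × sin 341.2° = -0.08937, so δ = -5.127°.
cos h₀ = −tan ϕ · tan δ = −tan(+35.2°) × tan(-5.127°) = 0.0633, so h₀ = 1.5075 rad = 86.37°.

h₀ = 1.51 rad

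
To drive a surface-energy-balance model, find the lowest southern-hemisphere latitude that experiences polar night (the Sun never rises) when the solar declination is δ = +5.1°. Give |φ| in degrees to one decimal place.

|φ| = 84.9°

Polar night requires cos H₀ = −tan φ tan δ ≥ 1, i.e. tan φ tan δ ≤ −1.
The boundary is |tan φ| · |tan δ| = 1, so |φ| = 90° − |δ| = 90° − 5.1° = 84.9° in the southern hemisphere.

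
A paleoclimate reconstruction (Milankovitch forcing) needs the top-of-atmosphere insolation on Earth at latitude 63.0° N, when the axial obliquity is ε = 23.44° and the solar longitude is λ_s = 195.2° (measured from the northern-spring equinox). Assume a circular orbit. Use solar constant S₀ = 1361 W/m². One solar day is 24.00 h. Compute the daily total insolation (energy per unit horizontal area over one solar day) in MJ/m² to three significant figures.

Solar declination: sin δ = sin ε · sin λ_s = sin 23.44° × sin 195.2° = -0.10430, so δ = -5.987°.
cos H₀ = −tan(+63.0°) tan(-5.987°) = 0.2058, H₀ = 1.3635 rad.
Bracket: H₀ sin φ sin δ + cos φ cos δ sin H₀ = 1.3635×0.89101×-0.10430 + 0.45399×0.99455×0.97859 = -0.126713 + 0.441849 = 0.315136.
Q̄ = (S₀/π) × [bracket] = (1361/π) × 0.315136 = 136.52 W/m².
Daily total = Q̄ × 24.00 h × 3600 s/h = 136.52 × 24.00 × 3600 / 10⁶ = 11.80 MJ/m².

11.8 MJ/m²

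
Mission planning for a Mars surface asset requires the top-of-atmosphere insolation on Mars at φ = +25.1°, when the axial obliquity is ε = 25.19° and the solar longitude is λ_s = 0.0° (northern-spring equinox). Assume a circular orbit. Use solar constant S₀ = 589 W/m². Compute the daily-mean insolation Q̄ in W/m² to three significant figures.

Q̄ ≈ 170 W/m²

Solar declination: sin δ = sin ε · sin λ_s = sin 25.19° × sin 0.0° = 0.00000, so δ = +0.000°.
cos H₀ = −tan(+25.1°) tan(+0.000°) = -0.0000, H₀ = 1.5708 rad.
Bracket: H₀ sin φ sin δ + cos φ cos δ sin H₀ = 1.5708×0.42420×0.00000 + 0.90557×1.00000×1.00000 = 0.000000 + 0.905570 = 0.905570.
Q̄ = (S₀/π) × [bracket] = (589/π) × 0.905570 = 169.8 W/m².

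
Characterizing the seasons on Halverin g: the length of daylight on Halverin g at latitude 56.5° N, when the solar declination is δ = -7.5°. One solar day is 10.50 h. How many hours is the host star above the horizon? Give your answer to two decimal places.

4.58 h

cos H₀ = −tan φ · tan δ = −tan(+56.5°) × tan(-7.500°) = 0.1989, so H₀ = 1.3706 rad = 78.53°.
Daylight = 2H₀/(2π) × 10.50 h = (1.3706/π) × 10.50 = 4.58 h.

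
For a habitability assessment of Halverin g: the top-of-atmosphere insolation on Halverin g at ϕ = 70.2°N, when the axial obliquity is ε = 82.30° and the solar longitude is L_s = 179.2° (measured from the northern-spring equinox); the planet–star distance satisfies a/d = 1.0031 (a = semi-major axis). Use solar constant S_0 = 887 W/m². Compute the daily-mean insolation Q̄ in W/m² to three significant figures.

Q̄ ≈ 102 W/m²

Solar declination: sin δ = sin ε · sin L_s = sin 82.30° × sin 179.2° = 0.01384, so δ = +0.793°.
cos h₀ = −tan(+70.2°) tan(+0.793°) = -0.0384, h₀ = 1.6092 rad.
Bracket: h₀ sin ϕ sin δ + cos ϕ cos δ sin h₀ = 1.6092×0.94088×0.01384 + 0.33874×0.99990×0.99926 = 0.020955 + 0.338455 = 0.359410.
Inverse-square distance factor (a/d)² = 1.0031² = 1.006210.
Q̄ = (S_0/π) × 1.006210 × [bracket] = (887/π) × 1.006210 × 0.359410 = 102.1 W/m².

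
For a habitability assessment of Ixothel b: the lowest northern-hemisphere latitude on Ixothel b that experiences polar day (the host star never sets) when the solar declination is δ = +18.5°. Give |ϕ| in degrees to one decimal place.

|ϕ| = 71.5°

Polar day requires cos h₀ = −tan ϕ tan δ ≤ −1, i.e. tan ϕ tan δ ≥ 1.
The boundary is |tan ϕ| · |tan δ| = 1, so |ϕ| = 90° − |δ| = 90° − 18.5° = 71.5° in the northern hemisphere.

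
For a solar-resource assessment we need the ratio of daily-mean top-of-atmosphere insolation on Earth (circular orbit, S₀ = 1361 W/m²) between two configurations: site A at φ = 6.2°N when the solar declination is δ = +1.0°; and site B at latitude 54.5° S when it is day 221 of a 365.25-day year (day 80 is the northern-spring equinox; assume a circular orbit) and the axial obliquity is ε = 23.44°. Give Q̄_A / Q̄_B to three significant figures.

Q̄_A / Q̄_B ≈ 3.73

— Configuration A (φ=+6.2°):
cos H₀ = −tan(+6.2°) tan(+1.000°) = -0.0019, H₀ = 1.5727 rad.
Bracket: H₀ sin φ sin δ + cos φ cos δ sin H₀ = 1.5727×0.10800×0.01745 + 0.99415×0.99985×1.00000 = 0.002964 + 0.994001 = 0.996965.
Q̄ = (S₀/π) × [bracket] = (1361/π) × 0.996965 = 431.90 W/m².
— Configuration B (φ=-54.5°):
Solar longitude: λ_s = 360° × (221 − 80)/365.25 = 138.973°.
sin δ = sin 23.44° × sin 138.973° = 0.26111, so δ = +15.136°.
cos H₀ = −tan(-54.5°) tan(+15.136°) = 0.3792, H₀ = 1.1818 rad.
Bracket: H₀ sin φ sin δ + cos φ cos δ sin H₀ = 1.1818×-0.81412×0.26111 + 0.58070×0.96531×0.92531 = -0.251221 + 0.518688 = 0.267467.
Q̄ = (S₀/π) × [bracket] = (1361/π) × 0.267467 = 115.87 W/m².
Ratio Q̄_A / Q̄_B = 431.90 / 115.87 = 3.727.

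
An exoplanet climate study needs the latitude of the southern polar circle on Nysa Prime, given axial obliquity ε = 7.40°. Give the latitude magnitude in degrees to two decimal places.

The polar circle is the lowest latitude that experiences at least one full rotation of continuous darkness at the northern-summer solstice; it lies at |φ| = 90° − ε = 90° − 7.40° = 82.60°.

82.60°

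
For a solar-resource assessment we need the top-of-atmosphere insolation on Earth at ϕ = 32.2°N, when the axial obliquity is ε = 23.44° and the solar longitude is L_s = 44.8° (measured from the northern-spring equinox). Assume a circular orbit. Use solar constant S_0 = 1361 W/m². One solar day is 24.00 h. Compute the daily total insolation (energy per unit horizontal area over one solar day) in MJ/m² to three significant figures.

Solar declination: sin δ = sin ε · sin L_s = sin 23.44° × sin 44.8° = 0.28030, so δ = +16.278°.
cos h₀ = −tan(+32.2°) tan(+16.278°) = -0.1839, h₀ = 1.7557 rad.
Bracket: h₀ sin ϕ sin δ + cos ϕ cos δ sin h₀ = 1.7557×0.53288×0.28030 + 0.84619×0.95991×0.98295 = 0.262242 + 0.798417 = 1.060659.
Q̄ = (S_0/π) × [bracket] = (1361/π) × 1.060659 = 459.50 W/m².
Daily total = Q̄ × 24.00 h × 3600 s/h = 459.50 × 24.00 × 3600 / 10⁶ = 39.70 MJ/m².

39.7 MJ/m²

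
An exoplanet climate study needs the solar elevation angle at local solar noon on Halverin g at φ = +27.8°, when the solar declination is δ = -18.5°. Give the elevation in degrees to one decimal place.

At local noon the hour angle is zero, so the zenith angle equals |φ − δ| = |+27.8° − (-18.500°)| = 46.300°.
Elevation = 90° − 46.300° = 43.7°.

43.7°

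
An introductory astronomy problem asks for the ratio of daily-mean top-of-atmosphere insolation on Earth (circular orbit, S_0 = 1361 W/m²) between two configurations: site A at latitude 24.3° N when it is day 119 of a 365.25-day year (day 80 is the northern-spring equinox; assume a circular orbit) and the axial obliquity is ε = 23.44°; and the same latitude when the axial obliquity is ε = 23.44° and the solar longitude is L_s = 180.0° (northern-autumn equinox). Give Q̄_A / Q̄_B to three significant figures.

— Configuration A (ϕ=+24.3°):
Solar longitude: L_s = 360° × (119 − 80)/365.25 = 38.439°.
sin δ = sin 23.44° × sin 38.439° = 0.24730, so δ = +14.318°.
cos h₀ = −tan(+24.3°) tan(+14.318°) = -0.1152, h₀ = 1.6863 rad.
Bracket: h₀ sin ϕ sin δ + cos ϕ cos δ sin h₀ = 1.6863×0.41151×0.24730 + 0.91140×0.96894×0.99334 = 0.171609 + 0.877211 = 1.048820.
Q̄ = (S_0/π) × [bracket] = (1361/π) × 1.048820 = 454.37 W/m².
— Configuration B (ϕ=+24.3°):
Solar declination: sin δ = sin ε · sin L_s = sin 23.44° × sin 180.0° = 0.00000, so δ = +0.000°.
cos h₀ = −tan(+24.3°) tan(+0.000°) = -0.0000, h₀ = 1.5708 rad.
Bracket: h₀ sin ϕ sin δ + cos ϕ cos δ sin h₀ = 1.5708×0.41151×0.00000 + 0.91140×1.00000×1.00000 = 0.000000 + 0.911400 = 0.911400.
Q̄ = (S_0/π) × [bracket] = (1361/π) × 0.911400 = 394.84 W/m².
Ratio Q̄_A / Q̄_B = 454.37 / 394.84 = 1.151.

Q̄_A / Q̄_B ≈ 1.15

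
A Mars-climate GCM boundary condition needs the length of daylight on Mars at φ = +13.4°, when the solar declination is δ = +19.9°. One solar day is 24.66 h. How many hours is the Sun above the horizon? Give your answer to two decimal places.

cos H₀ = −tan φ · tan δ = −tan(+13.4°) × tan(+19.900°) = -0.0862, so H₀ = 1.6571 rad = 94.95°.
Daylight = 2H₀/(2π) × 24.66 h = (1.6571/π) × 24.66 = 13.01 h.

13.01 h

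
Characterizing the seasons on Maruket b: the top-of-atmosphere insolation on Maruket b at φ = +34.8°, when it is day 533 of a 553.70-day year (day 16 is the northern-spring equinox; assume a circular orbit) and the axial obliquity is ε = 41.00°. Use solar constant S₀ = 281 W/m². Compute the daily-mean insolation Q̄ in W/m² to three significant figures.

Q̄ ≈ 50.8 W/m²

Solar longitude: λ_s = 360° × (533 − 16)/553.70 = 336.139°.
sin δ = sin 41.00° × sin 336.139° = -0.26539, so δ = -15.390°.
cos H₀ = −tan(+34.8°) tan(-15.390°) = 0.1913, H₀ = 1.3783 rad.
Bracket: H₀ sin φ sin δ + cos φ cos δ sin H₀ = 1.3783×0.57071×-0.26539 + 0.82115×0.96414×0.98153 = -0.208758 + 0.777081 = 0.568323.
Q̄ = (S₀/π) × [bracket] = (281/π) × 0.568323 = 50.83 W/m².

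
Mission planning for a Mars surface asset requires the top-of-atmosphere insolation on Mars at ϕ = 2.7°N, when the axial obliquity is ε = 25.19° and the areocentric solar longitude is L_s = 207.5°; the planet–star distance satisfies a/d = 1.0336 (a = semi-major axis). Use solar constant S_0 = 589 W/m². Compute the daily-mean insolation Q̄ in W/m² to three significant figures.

sin δ = sin 25.19° × sin 207.5° = -0.19653, so δ = -11.334°.
cos h₀ = −tan(+2.7°) tan(-11.334°) = 0.0095, h₀ = 1.5613 rad.
Bracket: h₀ sin ϕ sin δ + cos ϕ cos δ sin h₀ = 1.5613×0.04711×-0.19653 + 0.99889×0.98050×0.99996 = -0.014455 + 0.979372 = 0.964917.
Inverse-square distance factor (a/d)² = 1.0336² = 1.068329.
Q̄ = (S_0/π) × 1.068329 × [bracket] = (589/π) × 1.068329 × 0.964917 = 193.3 W/m².

Q̄ ≈ 193 W/m²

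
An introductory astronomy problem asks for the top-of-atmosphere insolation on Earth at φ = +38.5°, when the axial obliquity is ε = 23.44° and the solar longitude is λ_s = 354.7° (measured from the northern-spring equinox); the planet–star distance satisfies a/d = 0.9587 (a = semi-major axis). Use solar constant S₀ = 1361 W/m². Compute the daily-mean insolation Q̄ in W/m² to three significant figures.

Q̄ ≈ 297 W/m²

Solar declination: sin δ = sin ε · sin λ_s = sin 23.44° × sin 354.7° = -0.03674, so δ = -2.106°.
cos H₀ = −tan(+38.5°) tan(-2.106°) = 0.0292, H₀ = 1.5415 rad.
Bracket: H₀ sin φ sin δ + cos φ cos δ sin H₀ = 1.5415×0.62251×-0.03674 + 0.78261×0.99932×0.99957 = -0.035256 + 0.781742 = 0.746486.
Inverse-square distance factor (a/d)² = 0.9587² = 0.919106.
Q̄ = (S₀/π) × 0.919106 × [bracket] = (1361/π) × 0.919106 × 0.746486 = 297.2 W/m².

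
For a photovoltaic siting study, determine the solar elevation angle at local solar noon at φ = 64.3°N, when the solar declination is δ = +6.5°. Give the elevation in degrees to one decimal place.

32.2°

At local noon the hour angle is zero, so the zenith angle equals |φ − δ| = |+64.3° − (+6.500°)| = 57.800°.
Elevation = 90° − 57.800° = 32.2°.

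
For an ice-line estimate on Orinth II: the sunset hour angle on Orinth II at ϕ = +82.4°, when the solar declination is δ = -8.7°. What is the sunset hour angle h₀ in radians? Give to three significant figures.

h₀ = 0.00 rad

cos h₀ = −tan ϕ · tan δ = 1.1468 ≥ 1, so the host star never rises (polar night) and h₀ = 0.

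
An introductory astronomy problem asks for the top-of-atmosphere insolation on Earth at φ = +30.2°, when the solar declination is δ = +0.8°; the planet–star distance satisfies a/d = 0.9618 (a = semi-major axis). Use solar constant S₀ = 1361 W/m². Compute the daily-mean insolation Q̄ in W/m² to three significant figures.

cos H₀ = −tan(+30.2°) tan(+0.800°) = -0.0081, H₀ = 1.5789 rad.
Bracket: H₀ sin φ sin δ + cos φ cos δ sin H₀ = 1.5789×0.50302×0.01396 + 0.86427×0.99990×0.99997 = 0.011087 + 0.864158 = 0.875245.
Inverse-square distance factor (a/d)² = 0.9618² = 0.925059.
Q̄ = (S₀/π) × 0.925059 × [bracket] = (1361/π) × 0.925059 × 0.875245 = 350.8 W/m².

Q̄ ≈ 351 W/m²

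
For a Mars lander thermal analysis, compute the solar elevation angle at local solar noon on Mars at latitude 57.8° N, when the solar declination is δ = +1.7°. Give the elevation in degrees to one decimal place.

At local noon the hour angle is zero, so the zenith angle equals |ϕ − δ| = |+57.8° − (+1.700°)| = 56.100°.
Elevation = 90° − 56.100° = 33.9°.

33.9°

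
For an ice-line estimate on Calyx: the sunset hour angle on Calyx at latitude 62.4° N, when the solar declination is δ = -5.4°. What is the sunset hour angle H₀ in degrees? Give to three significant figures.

cos H₀ = −tan φ · tan δ = −tan(+62.4°) × tan(-5.400°) = 0.1808, so H₀ = 1.3890 rad = 79.58°.

H₀ = 79.6°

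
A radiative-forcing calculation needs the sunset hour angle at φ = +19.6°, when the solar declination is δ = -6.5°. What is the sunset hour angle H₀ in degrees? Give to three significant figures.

cos H₀ = −tan φ · tan δ = −tan(+19.6°) × tan(-6.500°) = 0.0406, so H₀ = 1.5302 rad = 87.67°.

H₀ = 87.7°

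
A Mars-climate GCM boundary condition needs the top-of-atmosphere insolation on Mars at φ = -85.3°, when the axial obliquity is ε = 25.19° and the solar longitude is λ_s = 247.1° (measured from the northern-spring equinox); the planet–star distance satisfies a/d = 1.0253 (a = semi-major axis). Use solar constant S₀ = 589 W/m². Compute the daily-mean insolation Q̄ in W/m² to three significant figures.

Solar declination: sin δ = sin ε · sin λ_s = sin 25.19° × sin 247.1° = -0.39208, so δ = -23.084°.
cos H₀ = −tan(-85.3°) tan(-23.084°) = -5.1840 ≤ −1 ⇒ polar day, H₀ = π.
Bracket: H₀ sin φ sin δ + cos φ cos δ sin H₀ = 3.1416×-0.99664×-0.39208 + 0.08194×0.91993×0.00000 = 1.227620 + 0.000000 = 1.227620.
Inverse-square distance factor (a/d)² = 1.0253² = 1.051240.
Q̄ = (S₀/π) × 1.051240 × [bracket] = (589/π) × 1.051240 × 1.227620 = 242.0 W/m².

Q̄ ≈ 242 W/m²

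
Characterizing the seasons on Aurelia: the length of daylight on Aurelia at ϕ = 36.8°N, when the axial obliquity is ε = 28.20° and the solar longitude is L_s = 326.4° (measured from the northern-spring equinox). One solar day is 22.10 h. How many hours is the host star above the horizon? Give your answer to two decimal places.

Solar declination: sin δ = sin ε · sin L_s = sin 28.20° × sin 326.4° = -0.26151, so δ = -15.159°.
cos h₀ = −tan ϕ · tan δ = −tan(+36.8°) × tan(-15.159°) = 0.2027, so h₀ = 1.3667 rad = 78.31°.
Daylight = 2h₀/(2π) × 22.10 h = (1.3667/π) × 22.10 = 9.61 h.

9.61 h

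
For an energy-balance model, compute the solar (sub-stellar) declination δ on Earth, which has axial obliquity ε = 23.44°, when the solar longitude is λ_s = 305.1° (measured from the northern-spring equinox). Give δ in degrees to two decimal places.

δ = -18.99°

sin δ = sin ε · sin λ_s = sin 23.44° × sin 305.1° = -0.325451.
δ = arcsin(-0.325451) = -18.99°.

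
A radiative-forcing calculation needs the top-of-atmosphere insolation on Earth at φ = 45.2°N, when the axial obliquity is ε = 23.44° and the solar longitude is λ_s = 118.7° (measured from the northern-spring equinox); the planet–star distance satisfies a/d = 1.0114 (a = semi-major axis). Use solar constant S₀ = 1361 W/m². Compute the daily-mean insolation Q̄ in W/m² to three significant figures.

Solar declination: sin δ = sin ε · sin λ_s = sin 23.44° × sin 118.7° = 0.34892, so δ = +20.421°.
cos H₀ = −tan(+45.2°) tan(+20.421°) = -0.3749, H₀ = 1.9551 rad.
Bracket: H₀ sin φ sin δ + cos φ cos δ sin H₀ = 1.9551×0.70957×0.34892 + 0.70463×0.93715×0.92705 = 0.484050 + 0.612172 = 1.096222.
Inverse-square distance factor (a/d)² = 1.0114² = 1.022930.
Q̄ = (S₀/π) × 1.022930 × [bracket] = (1361/π) × 1.022930 × 1.096222 = 485.8 W/m².

Q̄ ≈ 486 W/m²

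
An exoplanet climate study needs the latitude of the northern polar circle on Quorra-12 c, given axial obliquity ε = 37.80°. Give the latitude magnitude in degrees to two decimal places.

The polar circle is the lowest latitude that experiences at least one full rotation of continuous daylight at the northern-summer solstice; it lies at |φ| = 90° − ε = 90° − 37.80° = 52.20°.

52.20°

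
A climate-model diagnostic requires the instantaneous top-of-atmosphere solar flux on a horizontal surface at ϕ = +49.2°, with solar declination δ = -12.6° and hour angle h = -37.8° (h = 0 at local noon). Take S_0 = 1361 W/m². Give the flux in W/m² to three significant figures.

461 W/m²

cos θ_z = sin ϕ sin δ + cos ϕ cos δ cos h = -0.165133 + 0.503869 = 0.338736.
Flux = S_0 · cos θ_z = 1361 × 0.338736 = 461.0 W/m².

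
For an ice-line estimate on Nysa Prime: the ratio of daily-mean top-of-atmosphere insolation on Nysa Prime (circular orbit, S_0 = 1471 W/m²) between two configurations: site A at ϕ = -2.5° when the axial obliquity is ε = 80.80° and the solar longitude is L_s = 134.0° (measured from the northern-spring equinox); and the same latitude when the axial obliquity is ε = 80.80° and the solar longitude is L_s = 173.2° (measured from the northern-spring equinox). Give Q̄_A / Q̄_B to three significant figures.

— Configuration A (ϕ=-2.5°):
Solar declination: sin δ = sin ε · sin L_s = sin 80.80° × sin 134.0° = 0.71009, so δ = +45.242°.
cos h₀ = −tan(-2.5°) tan(+45.242°) = 0.0440, h₀ = 1.5268 rad.
Bracket: h₀ sin ϕ sin δ + cos ϕ cos δ sin h₀ = 1.5268×-0.04362×0.71009 + 0.99905×0.70411×0.99903 = -0.047291 + 0.702759 = 0.655468.
Q̄ = (S_0/π) × [bracket] = (1471/π) × 0.655468 = 306.91 W/m².
— Configuration B (ϕ=-2.5°):
Solar declination: sin δ = sin ε · sin L_s = sin 80.80° × sin 173.2° = 0.11688, so δ = +6.712°.
cos h₀ = −tan(-2.5°) tan(+6.712°) = 0.0051, h₀ = 1.5657 rad.
Bracket: h₀ sin ϕ sin δ + cos ϕ cos δ sin h₀ = 1.5657×-0.04362×0.11688 + 0.99905×0.99315×0.99999 = -0.007982 + 0.992197 = 0.984215.
Q̄ = (S_0/π) × [bracket] = (1471/π) × 0.984215 = 460.84 W/m².
Ratio Q̄_A / Q̄_B = 306.91 / 460.84 = 0.6660.

Q̄_A / Q̄_B ≈ 0.666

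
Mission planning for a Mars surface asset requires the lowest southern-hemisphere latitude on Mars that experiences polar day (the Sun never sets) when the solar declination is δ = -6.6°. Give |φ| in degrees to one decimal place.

|φ| = 83.4°

Polar day requires cos H₀ = −tan φ tan δ ≤ −1, i.e. tan φ tan δ ≥ 1.
The boundary is |tan φ| · |tan δ| = 1, so |φ| = 90° − |δ| = 90° − 6.6° = 83.4° in the southern hemisphere.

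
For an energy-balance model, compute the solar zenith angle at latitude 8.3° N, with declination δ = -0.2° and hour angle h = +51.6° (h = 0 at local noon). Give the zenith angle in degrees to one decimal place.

cos θ_z = sin ϕ sin δ + cos ϕ cos δ cos h = -0.000504 + 0.614638 = 0.614134.
θ_z = arccos(0.614134) = 52.1°.

θ_z = 52.1°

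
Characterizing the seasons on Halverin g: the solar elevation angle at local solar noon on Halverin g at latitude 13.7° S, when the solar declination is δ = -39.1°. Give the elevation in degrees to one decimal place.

At local noon the hour angle is zero, so the zenith angle equals |φ − δ| = |-13.7° − (-39.100°)| = 25.400°.
Elevation = 90° − 25.400° = 64.6°.

64.6°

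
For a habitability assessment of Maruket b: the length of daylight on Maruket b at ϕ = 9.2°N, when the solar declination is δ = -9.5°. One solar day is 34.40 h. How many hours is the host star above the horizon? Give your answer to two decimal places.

16.90 h

cos h₀ = −tan ϕ · tan δ = −tan(+9.2°) × tan(-9.500°) = 0.0271, so h₀ = 1.5437 rad = 88.45°.
Daylight = 2h₀/(2π) × 34.40 h = (1.5437/π) × 34.40 = 16.90 h.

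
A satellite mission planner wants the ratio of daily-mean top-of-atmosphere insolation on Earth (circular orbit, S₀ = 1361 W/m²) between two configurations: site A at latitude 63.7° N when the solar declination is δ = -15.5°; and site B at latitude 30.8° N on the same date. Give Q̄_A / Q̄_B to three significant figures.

Q̄_A / Q̄_B ≈ 0.192

— Configuration A (φ=+63.7°):
cos H₀ = −tan(+63.7°) tan(-15.500°) = 0.5611, H₀ = 0.9751 rad.
Bracket: H₀ sin φ sin δ + cos φ cos δ sin H₀ = 0.9751×0.89649×-0.26724 + 0.44307×0.96363×0.82773 = -0.233612 + 0.353404 = 0.119792.
Q̄ = (S₀/π) × [bracket] = (1361/π) × 0.119792 = 51.896 W/m².
— Configuration B (φ=+30.8°):
cos H₀ = −tan(+30.8°) tan(-15.500°) = 0.1653, H₀ = 1.4047 rad.
Bracket: H₀ sin φ sin δ + cos φ cos δ sin H₀ = 1.4047×0.51204×-0.26724 + 0.85896×0.96363×0.98624 = -0.192216 + 0.816330 = 0.624114.
Q̄ = (S₀/π) × [bracket] = (1361/π) × 0.624114 = 270.38 W/m².
Ratio Q̄_A / Q̄_B = 51.896 / 270.38 = 0.1919.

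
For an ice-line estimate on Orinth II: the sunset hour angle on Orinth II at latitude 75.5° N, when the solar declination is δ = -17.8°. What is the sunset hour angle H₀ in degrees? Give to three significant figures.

cos H₀ = −tan φ · tan δ = 1.2415 ≥ 1, so the host star never rises (polar night) and H₀ = 0.

H₀ = 0.00°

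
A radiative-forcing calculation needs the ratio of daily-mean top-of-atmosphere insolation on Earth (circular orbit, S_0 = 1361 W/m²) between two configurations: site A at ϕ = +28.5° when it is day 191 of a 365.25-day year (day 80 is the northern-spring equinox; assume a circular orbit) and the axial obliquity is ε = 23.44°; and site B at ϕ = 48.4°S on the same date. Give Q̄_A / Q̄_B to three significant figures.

Q̄_A / Q̄_B ≈ 4.65

— Configuration A (ϕ=+28.5°):
Solar longitude: L_s = 360° × (191 − 80)/365.25 = 109.405°.
sin δ = sin 23.44° × sin 109.405° = 0.37519, so δ = +22.036°.
cos h₀ = −tan(+28.5°) tan(+22.036°) = -0.2198, h₀ = 1.7924 rad.
Bracket: h₀ sin ϕ sin δ + cos ϕ cos δ sin h₀ = 1.7924×0.47716×0.37519 + 0.87882×0.92695×0.97555 = 0.320886 + 0.794705 = 1.115591.
Q̄ = (S_0/π) × [bracket] = (1361/π) × 1.115591 = 483.30 W/m².
— Configuration B (ϕ=-48.4°):
cos h₀ = −tan(-48.4°) tan(+22.036°) = 0.4559, h₀ = 1.0974 rad.
Bracket: h₀ sin ϕ sin δ + cos ϕ cos δ sin h₀ = 1.0974×-0.74780×0.37519 + 0.66393×0.92695×0.89003 = -0.307894 + 0.547751 = 0.239857.
Q̄ = (S_0/π) × [bracket] = (1361/π) × 0.239857 = 103.91 W/m².
Ratio Q̄_A / Q̄_B = 483.30 / 103.91 = 4.651.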